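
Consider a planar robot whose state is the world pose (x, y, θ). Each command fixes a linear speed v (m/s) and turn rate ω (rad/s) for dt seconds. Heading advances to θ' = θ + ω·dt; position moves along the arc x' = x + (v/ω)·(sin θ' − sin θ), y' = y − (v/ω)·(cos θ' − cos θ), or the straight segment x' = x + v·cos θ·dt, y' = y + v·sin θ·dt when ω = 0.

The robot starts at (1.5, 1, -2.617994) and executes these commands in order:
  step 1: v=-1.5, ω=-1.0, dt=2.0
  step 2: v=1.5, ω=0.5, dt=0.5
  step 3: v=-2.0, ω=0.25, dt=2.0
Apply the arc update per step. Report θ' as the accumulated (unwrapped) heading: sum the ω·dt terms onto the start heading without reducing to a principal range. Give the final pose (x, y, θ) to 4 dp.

(5.7973, -2.7071, -3.8680)

step 1: θ'=-4.6180 (R=1.5000) → pose (3.7433, -0.1577, -4.6180)
step 2: θ'=-4.3680 (R=3.0000) → pose (3.5805, 0.5725, -4.3680)
step 3: θ'=-3.8680 (R=-8.0000) → pose (5.7973, -2.7071, -3.8680)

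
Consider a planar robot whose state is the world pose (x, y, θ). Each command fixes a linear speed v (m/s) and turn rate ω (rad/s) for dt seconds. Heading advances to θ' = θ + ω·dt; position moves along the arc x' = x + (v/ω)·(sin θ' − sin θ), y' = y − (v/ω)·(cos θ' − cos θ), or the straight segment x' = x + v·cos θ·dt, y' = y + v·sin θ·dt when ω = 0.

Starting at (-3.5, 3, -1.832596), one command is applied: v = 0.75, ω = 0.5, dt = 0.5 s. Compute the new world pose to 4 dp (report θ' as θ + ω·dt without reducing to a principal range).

θ' = -1.8326 + 0.5·0.5 = -1.5826
R = v/ω = 0.75/0.5 = 1.5000
x' = -3.5 + 1.5000·(sin -1.5826 − sin -1.8326) = -3.5510
y' = 3 − 1.5000·(cos -1.5826 − cos -1.8326) = 2.6295

(-3.5510, 2.6295, -1.5826)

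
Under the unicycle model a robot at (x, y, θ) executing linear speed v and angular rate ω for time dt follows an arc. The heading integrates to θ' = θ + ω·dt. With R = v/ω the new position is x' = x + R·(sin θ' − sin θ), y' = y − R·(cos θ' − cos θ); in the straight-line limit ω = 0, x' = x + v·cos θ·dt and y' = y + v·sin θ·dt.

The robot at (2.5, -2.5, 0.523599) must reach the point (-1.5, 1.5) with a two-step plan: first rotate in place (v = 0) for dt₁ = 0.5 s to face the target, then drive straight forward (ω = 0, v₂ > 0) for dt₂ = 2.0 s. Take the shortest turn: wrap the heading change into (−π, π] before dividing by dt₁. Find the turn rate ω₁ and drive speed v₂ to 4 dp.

ω₁ = 3.6652, v₂ = 2.8284

heading to target = atan2(1.5−-2.5, -1.5−2.5) = 2.3562
Δθ = wrap(2.3562 − 0.5236) = 1.8326; ω₁ = Δθ/dt₁ = 3.6652
distance = √((-1.5−2.5)² + (1.5−-2.5)²) = 5.6569; v₂ = distance/dt₂ = 2.8284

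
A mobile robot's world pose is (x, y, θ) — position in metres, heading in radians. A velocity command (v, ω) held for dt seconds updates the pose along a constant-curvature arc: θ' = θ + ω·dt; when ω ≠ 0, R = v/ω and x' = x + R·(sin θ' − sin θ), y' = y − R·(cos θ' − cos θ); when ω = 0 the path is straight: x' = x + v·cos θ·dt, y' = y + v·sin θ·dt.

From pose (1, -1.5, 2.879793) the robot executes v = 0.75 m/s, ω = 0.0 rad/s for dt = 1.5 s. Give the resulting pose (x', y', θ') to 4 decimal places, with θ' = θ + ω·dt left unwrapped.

θ' = 2.8798 + 0.0·1.5 = 2.8798
ω = 0 → straight: x' = 1 + 0.75·cos(2.8798)·1.5 = -0.0867
y' = -1.5 + 0.75·sin(2.8798)·1.5 = -1.2088

(-0.0867, -1.2088, 2.8798)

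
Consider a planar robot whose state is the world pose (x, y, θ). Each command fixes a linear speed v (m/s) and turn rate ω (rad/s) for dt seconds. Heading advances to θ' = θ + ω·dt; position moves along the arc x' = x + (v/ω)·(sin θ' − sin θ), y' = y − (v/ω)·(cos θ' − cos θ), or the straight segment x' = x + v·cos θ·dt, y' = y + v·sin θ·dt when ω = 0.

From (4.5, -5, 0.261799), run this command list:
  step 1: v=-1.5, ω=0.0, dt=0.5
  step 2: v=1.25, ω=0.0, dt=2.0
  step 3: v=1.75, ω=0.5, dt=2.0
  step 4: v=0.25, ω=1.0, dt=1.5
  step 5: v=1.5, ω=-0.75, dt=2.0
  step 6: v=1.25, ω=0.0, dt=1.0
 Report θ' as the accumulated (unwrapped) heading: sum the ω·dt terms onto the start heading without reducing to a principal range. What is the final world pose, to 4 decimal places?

step 1: θ'=0.2618 (straight) → pose (3.7756, -5.1941, 0.2618)
step 2: θ'=0.2618 (straight) → pose (6.1904, -4.5471, 0.2618)
step 3: θ'=1.2618 (R=3.5000) → pose (8.6187, -2.2307, 1.2618)
step 4: θ'=2.7618 (R=0.2500) → pose (8.4733, -1.9225, 2.7618)
step 5: θ'=1.2618 (R=-2.0000) → pose (7.3094, 0.5432, 1.2618)
step 6: θ'=1.2618 (straight) → pose (7.6896, 1.7340, 1.2618)

(7.6896, 1.7340, 1.2618)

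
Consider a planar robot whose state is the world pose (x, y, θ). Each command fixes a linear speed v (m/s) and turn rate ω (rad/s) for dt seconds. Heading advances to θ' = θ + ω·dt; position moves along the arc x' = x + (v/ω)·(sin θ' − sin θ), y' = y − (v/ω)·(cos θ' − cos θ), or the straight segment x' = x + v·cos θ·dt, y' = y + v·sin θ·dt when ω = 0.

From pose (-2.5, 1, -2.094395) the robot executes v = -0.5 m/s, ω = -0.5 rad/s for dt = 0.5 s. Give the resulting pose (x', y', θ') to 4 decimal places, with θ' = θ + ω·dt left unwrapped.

θ' = -2.0944 + -0.5·0.5 = -2.3444
R = v/ω = -0.5/-0.5 = 1.0000
x' = -2.5 + 1.0000·(sin -2.3444 − sin -2.0944) = -2.3494
y' = 1 − 1.0000·(cos -2.3444 − cos -2.0944) = 1.1987

(-2.3494, 1.1987, -2.3444)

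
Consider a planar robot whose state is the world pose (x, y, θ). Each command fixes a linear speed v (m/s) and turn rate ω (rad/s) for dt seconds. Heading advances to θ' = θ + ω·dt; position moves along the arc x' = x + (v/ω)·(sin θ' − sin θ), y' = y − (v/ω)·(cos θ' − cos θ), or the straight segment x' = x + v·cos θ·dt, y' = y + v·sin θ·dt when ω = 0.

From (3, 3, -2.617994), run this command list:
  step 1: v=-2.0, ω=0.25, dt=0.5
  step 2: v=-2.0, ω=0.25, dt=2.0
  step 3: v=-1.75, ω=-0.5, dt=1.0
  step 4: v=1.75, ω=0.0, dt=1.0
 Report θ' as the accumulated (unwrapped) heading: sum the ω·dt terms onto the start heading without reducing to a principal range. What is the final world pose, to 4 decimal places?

(5.9813, 6.9480, -2.4930)

step 1: θ'=-2.4930 (R=-8.0000) → pose (3.8326, 3.5528, -2.4930)
step 2: θ'=-1.9930 (R=-8.0000) → pose (6.2975, 6.6501, -1.9930)
step 3: θ'=-2.4930 (R=3.5000) → pose (7.3759, 8.0052, -2.4930)
step 4: θ'=-2.4930 (straight) → pose (5.9813, 6.9480, -2.4930)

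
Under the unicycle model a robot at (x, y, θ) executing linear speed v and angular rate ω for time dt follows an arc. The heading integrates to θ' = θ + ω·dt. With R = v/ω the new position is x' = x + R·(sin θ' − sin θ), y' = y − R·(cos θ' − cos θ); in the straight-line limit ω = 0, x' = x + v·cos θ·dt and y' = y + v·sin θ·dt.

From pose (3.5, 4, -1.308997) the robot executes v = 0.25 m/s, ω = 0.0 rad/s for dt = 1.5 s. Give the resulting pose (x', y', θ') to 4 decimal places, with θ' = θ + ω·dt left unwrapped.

(3.5971, 3.6378, -1.3090)

θ' = -1.3090 + 0.0·1.5 = -1.3090
ω = 0 → straight: x' = 3.5 + 0.25·cos(-1.3090)·1.5 = 3.5971
y' = 4 + 0.25·sin(-1.3090)·1.5 = 3.6378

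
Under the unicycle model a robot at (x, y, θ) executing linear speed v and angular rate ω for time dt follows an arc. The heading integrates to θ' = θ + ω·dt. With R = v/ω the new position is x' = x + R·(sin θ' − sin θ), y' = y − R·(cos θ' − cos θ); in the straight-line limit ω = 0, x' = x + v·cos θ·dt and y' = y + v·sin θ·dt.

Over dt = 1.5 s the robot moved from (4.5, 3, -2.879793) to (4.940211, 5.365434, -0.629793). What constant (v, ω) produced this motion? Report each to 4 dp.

Δθ = -0.629793 − -2.879793 = 2.250000
ω = Δθ/dt = 2.250000/1.5 = 1.5000
R = −Δy/(cos θ' − cos θ) = -1.3333
v = R·ω = -1.3333·1.5000 = -2.0000

v = -2.0000, ω = 1.5000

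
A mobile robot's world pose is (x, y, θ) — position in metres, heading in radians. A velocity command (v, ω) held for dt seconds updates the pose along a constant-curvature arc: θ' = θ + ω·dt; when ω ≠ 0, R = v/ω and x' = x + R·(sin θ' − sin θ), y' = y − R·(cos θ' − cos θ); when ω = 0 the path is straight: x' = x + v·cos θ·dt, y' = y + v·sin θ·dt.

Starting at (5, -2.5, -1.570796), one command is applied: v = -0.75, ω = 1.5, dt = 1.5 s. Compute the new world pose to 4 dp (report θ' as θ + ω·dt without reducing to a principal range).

θ' = -1.5708 + 1.5·1.5 = 0.6792
R = v/ω = -0.75/1.5 = -0.5000
x' = 5 + -0.5000·(sin 0.6792 − sin -1.5708) = 4.1859
y' = -2.5 − -0.5000·(cos 0.6792 − cos -1.5708) = -2.1110

(4.1859, -2.1110, 0.6792)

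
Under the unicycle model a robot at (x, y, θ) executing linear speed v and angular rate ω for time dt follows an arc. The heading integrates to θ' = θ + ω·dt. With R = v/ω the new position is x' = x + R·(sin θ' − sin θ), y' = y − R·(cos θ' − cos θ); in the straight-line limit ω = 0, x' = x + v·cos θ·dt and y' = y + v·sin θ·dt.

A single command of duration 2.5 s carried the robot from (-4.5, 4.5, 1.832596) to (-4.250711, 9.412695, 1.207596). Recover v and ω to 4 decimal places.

v = 2.0000, ω = -0.2500

Δθ = 1.207596 − 1.832596 = -0.625000
ω = Δθ/dt = -0.625000/2.5 = -0.2500
R = −Δy/(cos θ' − cos θ) = -8.0000
v = R·ω = -8.0000·-0.2500 = 2.0000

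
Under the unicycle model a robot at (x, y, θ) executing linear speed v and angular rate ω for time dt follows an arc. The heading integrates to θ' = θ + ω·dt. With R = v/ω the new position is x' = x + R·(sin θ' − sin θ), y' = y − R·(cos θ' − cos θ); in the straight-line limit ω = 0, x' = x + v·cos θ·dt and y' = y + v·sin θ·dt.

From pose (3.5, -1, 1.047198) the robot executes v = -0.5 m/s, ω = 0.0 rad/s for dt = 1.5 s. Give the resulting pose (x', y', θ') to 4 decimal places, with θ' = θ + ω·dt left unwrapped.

(3.1250, -1.6495, 1.0472)

θ' = 1.0472 + 0.0·1.5 = 1.0472
ω = 0 → straight: x' = 3.5 + -0.5·cos(1.0472)·1.5 = 3.1250
y' = -1 + -0.5·sin(1.0472)·1.5 = -1.6495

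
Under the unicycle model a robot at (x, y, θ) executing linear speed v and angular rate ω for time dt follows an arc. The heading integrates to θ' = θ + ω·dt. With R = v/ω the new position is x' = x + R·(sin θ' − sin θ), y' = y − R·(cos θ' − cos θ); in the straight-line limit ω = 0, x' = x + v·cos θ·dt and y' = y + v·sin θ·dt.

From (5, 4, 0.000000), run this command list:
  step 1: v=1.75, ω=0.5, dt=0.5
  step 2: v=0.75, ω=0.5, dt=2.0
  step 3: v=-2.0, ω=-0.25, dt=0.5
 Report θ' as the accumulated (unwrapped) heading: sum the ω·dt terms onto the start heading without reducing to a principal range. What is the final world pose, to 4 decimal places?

step 1: θ'=0.2500 (R=3.5000) → pose (5.8659, 4.1088, 0.2500)
step 2: θ'=1.2500 (R=1.5000) → pose (6.9183, 5.0892, 1.2500)
step 3: θ'=1.1250 (R=8.0000) → pose (6.5445, 4.1624, 1.1250)

(6.5445, 4.1624, 1.1250)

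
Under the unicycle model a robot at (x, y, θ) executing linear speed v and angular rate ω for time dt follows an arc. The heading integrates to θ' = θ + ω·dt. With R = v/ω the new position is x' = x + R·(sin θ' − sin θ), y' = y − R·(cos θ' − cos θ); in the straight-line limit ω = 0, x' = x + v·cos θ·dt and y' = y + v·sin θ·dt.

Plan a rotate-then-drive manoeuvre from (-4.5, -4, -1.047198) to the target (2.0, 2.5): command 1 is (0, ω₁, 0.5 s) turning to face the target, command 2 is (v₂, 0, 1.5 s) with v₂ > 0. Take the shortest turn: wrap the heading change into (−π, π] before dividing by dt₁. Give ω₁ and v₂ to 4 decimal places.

ω₁ = 3.6652, v₂ = 6.1283

heading to target = atan2(2.5−-4, 2−-4.5) = 0.7854
Δθ = wrap(0.7854 − -1.0472) = 1.8326; ω₁ = Δθ/dt₁ = 3.6652
distance = √((2−-4.5)² + (2.5−-4)²) = 9.1924; v₂ = distance/dt₂ = 6.1283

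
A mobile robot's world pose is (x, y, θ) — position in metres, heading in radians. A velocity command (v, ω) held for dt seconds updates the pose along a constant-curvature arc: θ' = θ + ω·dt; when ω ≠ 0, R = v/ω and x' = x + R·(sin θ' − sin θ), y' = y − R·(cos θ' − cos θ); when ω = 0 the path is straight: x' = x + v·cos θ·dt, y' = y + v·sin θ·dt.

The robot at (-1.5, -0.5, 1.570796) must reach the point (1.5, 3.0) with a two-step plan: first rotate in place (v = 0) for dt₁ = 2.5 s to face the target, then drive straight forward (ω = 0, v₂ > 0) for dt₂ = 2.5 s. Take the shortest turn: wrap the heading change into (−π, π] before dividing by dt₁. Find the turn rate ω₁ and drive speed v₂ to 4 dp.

heading to target = atan2(3−-0.5, 1.5−-1.5) = 0.8622
Δθ = wrap(0.8622 − 1.5708) = -0.7086; ω₁ = Δθ/dt₁ = -0.2835
distance = √((1.5−-1.5)² + (3−-0.5)²) = 4.6098; v₂ = distance/dt₂ = 1.8439

ω₁ = -0.2835, v₂ = 1.8439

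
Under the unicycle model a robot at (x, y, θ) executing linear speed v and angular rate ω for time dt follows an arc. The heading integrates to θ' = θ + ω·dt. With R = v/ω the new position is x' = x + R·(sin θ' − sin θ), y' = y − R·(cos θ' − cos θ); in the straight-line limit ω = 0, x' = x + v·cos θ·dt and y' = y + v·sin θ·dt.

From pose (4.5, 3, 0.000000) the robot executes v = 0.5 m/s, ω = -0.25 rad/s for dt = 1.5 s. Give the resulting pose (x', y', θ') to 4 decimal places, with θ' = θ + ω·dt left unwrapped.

(5.2325, 2.8610, -0.3750)

θ' = 0.0000 + -0.25·1.5 = -0.3750
R = v/ω = 0.5/-0.25 = -2.0000
x' = 4.5 + -2.0000·(sin -0.3750 − sin 0.0000) = 5.2325
y' = 3 − -2.0000·(cos -0.3750 − cos 0.0000) = 2.8610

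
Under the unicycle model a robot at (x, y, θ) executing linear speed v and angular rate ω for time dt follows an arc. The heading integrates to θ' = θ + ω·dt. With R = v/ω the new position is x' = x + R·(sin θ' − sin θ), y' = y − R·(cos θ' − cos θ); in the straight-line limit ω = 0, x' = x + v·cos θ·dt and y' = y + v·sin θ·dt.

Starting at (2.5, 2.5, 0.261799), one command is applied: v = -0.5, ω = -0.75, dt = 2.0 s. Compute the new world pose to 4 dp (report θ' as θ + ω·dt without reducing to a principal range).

θ' = 0.2618 + -0.75·2.0 = -1.2382
R = v/ω = -0.5/-0.75 = 0.6667
x' = 2.5 + 0.6667·(sin -1.2382 − sin 0.2618) = 1.6973
y' = 2.5 − 0.6667·(cos -1.2382 − cos 0.2618) = 2.9263

(1.6973, 2.9263, -1.2382)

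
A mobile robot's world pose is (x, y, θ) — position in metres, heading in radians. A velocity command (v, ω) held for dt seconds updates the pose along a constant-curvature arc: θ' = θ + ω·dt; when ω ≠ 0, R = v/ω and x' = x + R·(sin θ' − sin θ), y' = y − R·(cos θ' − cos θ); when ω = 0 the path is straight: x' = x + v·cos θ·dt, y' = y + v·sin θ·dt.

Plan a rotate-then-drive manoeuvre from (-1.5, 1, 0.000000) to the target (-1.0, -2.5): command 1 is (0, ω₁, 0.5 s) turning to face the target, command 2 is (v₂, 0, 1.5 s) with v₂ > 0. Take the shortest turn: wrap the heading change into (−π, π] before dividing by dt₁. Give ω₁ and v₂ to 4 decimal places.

ω₁ = -2.8578, v₂ = 2.3570

heading to target = atan2(-2.5−1, -1−-1.5) = -1.4289
Δθ = wrap(-1.4289 − 0.0000) = -1.4289; ω₁ = Δθ/dt₁ = -2.8578
distance = √((-1−-1.5)² + (-2.5−1)²) = 3.5355; v₂ = distance/dt₂ = 2.3570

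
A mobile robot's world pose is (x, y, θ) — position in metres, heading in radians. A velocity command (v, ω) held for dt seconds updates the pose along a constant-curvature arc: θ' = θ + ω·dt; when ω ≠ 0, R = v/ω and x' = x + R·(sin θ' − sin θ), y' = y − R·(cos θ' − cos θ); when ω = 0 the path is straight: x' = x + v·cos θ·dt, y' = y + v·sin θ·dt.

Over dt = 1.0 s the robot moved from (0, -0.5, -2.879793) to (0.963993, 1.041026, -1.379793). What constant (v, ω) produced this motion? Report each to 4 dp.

Δθ = -1.379793 − -2.879793 = 1.500000
ω = Δθ/dt = 1.500000/1.0 = 1.5000
R = −Δy/(cos θ' − cos θ) = -1.3333
v = R·ω = -1.3333·1.5000 = -2.0000

v = -2.0000, ω = 1.5000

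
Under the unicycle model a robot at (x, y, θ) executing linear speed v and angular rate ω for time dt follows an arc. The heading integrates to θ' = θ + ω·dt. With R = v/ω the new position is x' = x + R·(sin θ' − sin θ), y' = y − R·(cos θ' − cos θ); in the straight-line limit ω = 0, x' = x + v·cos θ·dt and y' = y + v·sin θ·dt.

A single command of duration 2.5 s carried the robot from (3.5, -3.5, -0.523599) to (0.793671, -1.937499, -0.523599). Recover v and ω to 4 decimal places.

Δθ = -0.523599 − -0.523599 = 0.000000
ω = Δθ/dt = 0.000000/2.5 = 0.0000
ω = 0 → v = (Δx·cos θ + Δy·sin θ)/dt = -1.2500

v = -1.2500, ω = 0.0000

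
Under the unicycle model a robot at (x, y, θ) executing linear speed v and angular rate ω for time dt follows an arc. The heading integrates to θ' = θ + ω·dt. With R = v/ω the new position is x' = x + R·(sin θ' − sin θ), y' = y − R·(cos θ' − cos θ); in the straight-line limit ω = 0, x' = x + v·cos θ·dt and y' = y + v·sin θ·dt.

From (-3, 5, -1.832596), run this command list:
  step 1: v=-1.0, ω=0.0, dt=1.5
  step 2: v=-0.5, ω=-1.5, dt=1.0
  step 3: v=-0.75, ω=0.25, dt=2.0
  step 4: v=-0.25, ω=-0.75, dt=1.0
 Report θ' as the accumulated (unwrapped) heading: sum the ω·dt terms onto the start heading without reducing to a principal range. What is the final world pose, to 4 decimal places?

step 1: θ'=-1.8326 (straight) → pose (-2.6118, 6.4489, -1.8326)
step 2: θ'=-3.3326 (R=0.3333) → pose (-2.2265, 6.6899, -3.3326)
step 3: θ'=-2.8326 (R=-3.0000) → pose (-0.7447, 6.7774, -2.8326)
step 4: θ'=-3.5826 (R=0.3333) → pose (-0.5010, 6.7613, -3.5826)

(-0.5010, 6.7613, -3.5826)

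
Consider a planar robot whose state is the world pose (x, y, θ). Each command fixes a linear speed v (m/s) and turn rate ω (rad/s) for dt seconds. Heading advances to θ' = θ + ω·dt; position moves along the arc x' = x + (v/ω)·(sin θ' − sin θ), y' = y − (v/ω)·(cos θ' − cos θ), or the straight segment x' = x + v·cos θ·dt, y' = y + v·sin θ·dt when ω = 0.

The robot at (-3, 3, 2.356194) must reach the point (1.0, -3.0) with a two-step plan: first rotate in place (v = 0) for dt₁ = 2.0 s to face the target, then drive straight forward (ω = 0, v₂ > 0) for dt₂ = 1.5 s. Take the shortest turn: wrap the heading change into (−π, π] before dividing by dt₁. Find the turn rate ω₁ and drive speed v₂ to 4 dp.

heading to target = atan2(-3−3, 1−-3) = -0.9828
Δθ = wrap(-0.9828 − 2.3562) = 2.9442; ω₁ = Δθ/dt₁ = 1.4721
distance = √((1−-3)² + (-3−3)²) = 7.2111; v₂ = distance/dt₂ = 4.8074

ω₁ = 1.4721, v₂ = 4.8074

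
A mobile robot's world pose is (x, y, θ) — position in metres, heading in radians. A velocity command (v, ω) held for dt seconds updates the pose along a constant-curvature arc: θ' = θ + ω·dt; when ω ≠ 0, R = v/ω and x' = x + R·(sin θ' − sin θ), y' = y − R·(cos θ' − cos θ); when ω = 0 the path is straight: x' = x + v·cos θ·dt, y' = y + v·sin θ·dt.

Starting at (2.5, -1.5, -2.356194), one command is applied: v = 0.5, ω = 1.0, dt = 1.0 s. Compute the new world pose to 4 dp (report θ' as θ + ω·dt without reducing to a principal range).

θ' = -2.3562 + 1.0·1.0 = -1.3562
R = v/ω = 0.5/1.0 = 0.5000
x' = 2.5 + 0.5000·(sin -1.3562 − sin -2.3562) = 2.3650
y' = -1.5 − 0.5000·(cos -1.3562 − cos -2.3562) = -1.9600

(2.3650, -1.9600, -1.3562)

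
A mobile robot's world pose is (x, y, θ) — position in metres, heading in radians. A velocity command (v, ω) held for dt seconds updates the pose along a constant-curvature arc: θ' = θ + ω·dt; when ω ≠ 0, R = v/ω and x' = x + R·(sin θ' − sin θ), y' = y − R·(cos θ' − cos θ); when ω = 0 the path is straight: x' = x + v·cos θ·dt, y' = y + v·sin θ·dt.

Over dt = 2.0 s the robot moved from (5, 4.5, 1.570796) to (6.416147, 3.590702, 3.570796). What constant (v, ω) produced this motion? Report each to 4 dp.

Δθ = 3.570796 − 1.570796 = 2.000000
ω = Δθ/dt = 2.000000/2.0 = 1.0000
R = Δx/(sin θ' − sin θ) = -1.0000
v = R·ω = -1.0000·1.0000 = -1.0000

v = -1.0000, ω = 1.0000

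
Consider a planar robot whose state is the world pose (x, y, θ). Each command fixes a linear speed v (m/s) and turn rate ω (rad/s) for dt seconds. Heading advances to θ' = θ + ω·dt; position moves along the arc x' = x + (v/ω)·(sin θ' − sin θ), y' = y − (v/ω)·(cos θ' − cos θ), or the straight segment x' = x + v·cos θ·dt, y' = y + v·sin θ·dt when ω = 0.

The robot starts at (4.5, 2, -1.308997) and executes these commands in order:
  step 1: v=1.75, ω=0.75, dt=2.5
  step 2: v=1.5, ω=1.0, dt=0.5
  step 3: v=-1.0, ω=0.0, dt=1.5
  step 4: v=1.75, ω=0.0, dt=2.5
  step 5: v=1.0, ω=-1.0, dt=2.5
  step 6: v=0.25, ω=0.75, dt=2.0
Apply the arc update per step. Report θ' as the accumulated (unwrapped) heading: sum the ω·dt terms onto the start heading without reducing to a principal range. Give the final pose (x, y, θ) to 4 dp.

(12.1222, 3.0571, 0.0660)

step 1: θ'=0.5660 (R=2.3333) → pose (8.0051, 0.6345, 0.5660)
step 2: θ'=1.0660 (R=1.5000) → pose (8.5136, 1.1751, 1.0660)
step 3: θ'=1.0660 (straight) → pose (7.7882, -0.1378, 1.0660)
step 4: θ'=1.0660 (straight) → pose (9.9041, 3.6915, 1.0660)
step 5: θ'=-1.4340 (R=-1.0000) → pose (11.7700, 3.3443, -1.4340)
step 6: θ'=0.0660 (R=0.3333) → pose (12.1222, 3.0571, 0.0660)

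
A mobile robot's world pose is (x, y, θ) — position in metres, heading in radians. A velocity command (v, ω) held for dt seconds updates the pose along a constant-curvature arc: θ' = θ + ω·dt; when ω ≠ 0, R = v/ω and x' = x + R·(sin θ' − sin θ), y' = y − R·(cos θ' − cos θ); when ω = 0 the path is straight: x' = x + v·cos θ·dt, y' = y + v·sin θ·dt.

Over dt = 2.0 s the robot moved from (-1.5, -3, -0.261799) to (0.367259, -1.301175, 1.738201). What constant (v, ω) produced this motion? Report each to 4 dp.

v = 1.5000, ω = 1.0000

Δθ = 1.738201 − -0.261799 = 2.000000
ω = Δθ/dt = 2.000000/2.0 = 1.0000
R = Δx/(sin θ' − sin θ) = 1.5000
v = R·ω = 1.5000·1.0000 = 1.5000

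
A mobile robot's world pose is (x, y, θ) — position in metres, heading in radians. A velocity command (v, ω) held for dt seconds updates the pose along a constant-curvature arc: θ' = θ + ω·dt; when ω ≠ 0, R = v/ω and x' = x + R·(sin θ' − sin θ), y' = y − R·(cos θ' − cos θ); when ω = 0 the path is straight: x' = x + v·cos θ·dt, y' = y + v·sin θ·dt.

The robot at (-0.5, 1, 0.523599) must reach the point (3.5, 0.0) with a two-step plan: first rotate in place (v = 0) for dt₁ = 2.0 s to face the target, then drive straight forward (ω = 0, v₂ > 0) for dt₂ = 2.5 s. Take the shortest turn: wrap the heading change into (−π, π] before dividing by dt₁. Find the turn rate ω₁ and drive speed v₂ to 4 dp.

heading to target = atan2(0−1, 3.5−-0.5) = -0.2450
Δθ = wrap(-0.2450 − 0.5236) = -0.7686; ω₁ = Δθ/dt₁ = -0.3843
distance = √((3.5−-0.5)² + (0−1)²) = 4.1231; v₂ = distance/dt₂ = 1.6492

ω₁ = -0.3843, v₂ = 1.6492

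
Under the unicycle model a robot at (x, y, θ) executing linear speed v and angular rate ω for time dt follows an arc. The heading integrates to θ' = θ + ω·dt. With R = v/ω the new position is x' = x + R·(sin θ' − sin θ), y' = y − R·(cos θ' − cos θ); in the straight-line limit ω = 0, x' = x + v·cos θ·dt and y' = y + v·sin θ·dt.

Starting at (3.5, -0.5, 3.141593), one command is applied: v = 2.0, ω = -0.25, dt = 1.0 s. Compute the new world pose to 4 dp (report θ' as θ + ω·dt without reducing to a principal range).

(1.5208, -0.2513, 2.8916)

θ' = 3.1416 + -0.25·1.0 = 2.8916
R = v/ω = 2.0/-0.25 = -8.0000
x' = 3.5 + -8.0000·(sin 2.8916 − sin 3.1416) = 1.5208
y' = -0.5 − -8.0000·(cos 2.8916 − cos 3.1416) = -0.2513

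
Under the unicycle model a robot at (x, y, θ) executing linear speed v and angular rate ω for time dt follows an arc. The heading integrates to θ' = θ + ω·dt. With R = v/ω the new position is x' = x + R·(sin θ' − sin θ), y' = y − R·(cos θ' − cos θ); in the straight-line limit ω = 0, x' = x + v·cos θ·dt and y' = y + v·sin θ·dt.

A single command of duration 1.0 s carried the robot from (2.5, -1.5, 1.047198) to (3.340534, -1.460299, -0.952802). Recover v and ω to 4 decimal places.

Δθ = -0.952802 − 1.047198 = -2.000000
ω = Δθ/dt = -2.000000/1.0 = -2.0000
R = Δx/(sin θ' − sin θ) = -0.5000
v = R·ω = -0.5000·-2.0000 = 1.0000

v = 1.0000, ω = -2.0000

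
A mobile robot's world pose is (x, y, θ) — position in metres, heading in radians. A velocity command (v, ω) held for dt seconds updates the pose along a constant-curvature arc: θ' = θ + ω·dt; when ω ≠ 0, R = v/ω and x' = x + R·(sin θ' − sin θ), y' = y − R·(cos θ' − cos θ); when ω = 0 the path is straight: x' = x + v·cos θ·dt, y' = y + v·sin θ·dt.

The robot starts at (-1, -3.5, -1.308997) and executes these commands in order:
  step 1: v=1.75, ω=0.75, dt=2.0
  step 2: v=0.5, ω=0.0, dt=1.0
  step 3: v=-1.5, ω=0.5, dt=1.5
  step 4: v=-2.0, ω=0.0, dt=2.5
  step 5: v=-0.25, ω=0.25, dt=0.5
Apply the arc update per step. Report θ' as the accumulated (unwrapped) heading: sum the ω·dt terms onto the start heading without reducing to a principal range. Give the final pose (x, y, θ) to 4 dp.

step 1: θ'=0.1910 (R=2.3333) → pose (1.6968, -5.1870, 0.1910)
step 2: θ'=0.1910 (straight) → pose (2.1877, -5.0921, 0.1910)
step 3: θ'=0.9410 (R=-3.0000) → pose (0.3328, -6.2706, 0.9410)
step 4: θ'=0.9410 (straight) → pose (-2.6121, -10.3113, 0.9410)
step 5: θ'=1.0660 (R=-1.0000) → pose (-2.6792, -10.4167, 1.0660)

(-2.6792, -10.4167, 1.0660)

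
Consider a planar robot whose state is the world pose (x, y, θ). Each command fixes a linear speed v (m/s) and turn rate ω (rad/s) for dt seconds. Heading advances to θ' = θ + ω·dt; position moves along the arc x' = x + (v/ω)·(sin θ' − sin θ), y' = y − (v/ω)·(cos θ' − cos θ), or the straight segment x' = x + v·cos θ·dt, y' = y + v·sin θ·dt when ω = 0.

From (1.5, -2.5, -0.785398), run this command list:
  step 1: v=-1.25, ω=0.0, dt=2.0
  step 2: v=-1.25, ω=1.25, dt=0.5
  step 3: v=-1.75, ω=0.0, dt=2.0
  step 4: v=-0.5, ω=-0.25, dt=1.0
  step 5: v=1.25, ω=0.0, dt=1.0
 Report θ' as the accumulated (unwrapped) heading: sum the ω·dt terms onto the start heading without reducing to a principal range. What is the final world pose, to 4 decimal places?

(-3.6026, -0.2515, -0.4104)

step 1: θ'=-0.7854 (straight) → pose (-0.2678, -0.7322, -0.7854)
step 2: θ'=-0.1604 (R=-1.0000) → pose (-0.8152, -0.4522, -0.1604)
step 3: θ'=-0.1604 (straight) → pose (-4.2702, 0.1068, -0.1604)
step 4: θ'=-0.4104 (R=2.0000) → pose (-4.7488, 0.2472, -0.4104)
step 5: θ'=-0.4104 (straight) → pose (-3.6026, -0.2515, -0.4104)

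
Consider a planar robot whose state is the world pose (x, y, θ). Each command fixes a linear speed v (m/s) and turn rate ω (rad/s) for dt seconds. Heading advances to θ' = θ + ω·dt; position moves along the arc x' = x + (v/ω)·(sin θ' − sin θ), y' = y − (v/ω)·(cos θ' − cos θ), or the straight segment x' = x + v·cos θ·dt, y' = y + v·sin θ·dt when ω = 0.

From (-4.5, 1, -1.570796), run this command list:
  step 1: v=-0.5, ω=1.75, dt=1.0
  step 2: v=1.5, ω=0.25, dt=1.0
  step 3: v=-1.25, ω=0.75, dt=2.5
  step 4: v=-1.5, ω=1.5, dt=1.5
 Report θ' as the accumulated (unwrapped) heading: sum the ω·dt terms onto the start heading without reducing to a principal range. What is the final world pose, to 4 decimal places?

step 1: θ'=0.1792 (R=-0.2857) → pose (-4.8366, 1.2811, 0.1792)
step 2: θ'=0.4292 (R=6.0000) → pose (-3.4092, 1.7293, 0.4292)
step 3: θ'=2.3042 (R=-1.6667) → pose (-3.9538, -0.9019, 2.3042)
step 4: θ'=4.5542 (R=-1.0000) → pose (-2.2234, -0.3900, 4.5542)

(-2.2234, -0.3900, 4.5542)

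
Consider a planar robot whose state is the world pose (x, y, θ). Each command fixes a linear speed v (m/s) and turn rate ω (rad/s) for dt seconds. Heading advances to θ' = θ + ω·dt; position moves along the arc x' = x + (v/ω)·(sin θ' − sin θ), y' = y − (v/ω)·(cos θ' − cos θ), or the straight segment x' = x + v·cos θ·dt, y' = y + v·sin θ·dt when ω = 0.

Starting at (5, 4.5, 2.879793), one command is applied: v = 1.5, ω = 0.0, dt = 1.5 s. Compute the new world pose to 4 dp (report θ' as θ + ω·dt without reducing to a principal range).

(2.8267, 5.0823, 2.8798)

θ' = 2.8798 + 0.0·1.5 = 2.8798
ω = 0 → straight: x' = 5 + 1.5·cos(2.8798)·1.5 = 2.8267
y' = 4.5 + 1.5·sin(2.8798)·1.5 = 5.0823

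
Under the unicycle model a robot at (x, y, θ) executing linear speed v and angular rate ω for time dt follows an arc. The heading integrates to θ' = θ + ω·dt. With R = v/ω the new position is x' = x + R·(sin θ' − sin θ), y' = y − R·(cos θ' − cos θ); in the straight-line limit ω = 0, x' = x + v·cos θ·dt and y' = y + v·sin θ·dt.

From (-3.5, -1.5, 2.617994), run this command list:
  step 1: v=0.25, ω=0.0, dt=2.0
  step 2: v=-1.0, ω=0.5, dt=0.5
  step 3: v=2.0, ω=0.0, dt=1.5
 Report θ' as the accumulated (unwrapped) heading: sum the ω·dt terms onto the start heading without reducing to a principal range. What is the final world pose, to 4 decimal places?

(-6.3618, -0.6330, 2.8680)

step 1: θ'=2.6180 (straight) → pose (-3.9330, -1.2500, 2.6180)
step 2: θ'=2.8680 (R=-2.0000) → pose (-3.4734, -1.4436, 2.8680)
step 3: θ'=2.8680 (straight) → pose (-6.3618, -0.6330, 2.8680)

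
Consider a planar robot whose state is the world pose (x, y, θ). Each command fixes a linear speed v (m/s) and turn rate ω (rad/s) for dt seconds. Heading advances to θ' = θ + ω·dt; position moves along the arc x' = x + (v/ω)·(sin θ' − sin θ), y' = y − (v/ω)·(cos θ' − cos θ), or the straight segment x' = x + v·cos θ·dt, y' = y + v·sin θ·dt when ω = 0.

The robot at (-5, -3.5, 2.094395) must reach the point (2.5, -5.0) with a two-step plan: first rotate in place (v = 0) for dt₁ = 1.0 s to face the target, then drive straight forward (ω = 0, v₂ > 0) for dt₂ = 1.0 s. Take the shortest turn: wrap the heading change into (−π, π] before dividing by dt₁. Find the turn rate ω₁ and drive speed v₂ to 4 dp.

heading to target = atan2(-5−-3.5, 2.5−-5) = -0.1974
Δθ = wrap(-0.1974 − 2.0944) = -2.2918; ω₁ = Δθ/dt₁ = -2.2918
distance = √((2.5−-5)² + (-5−-3.5)²) = 7.6485; v₂ = distance/dt₂ = 7.6485

ω₁ = -2.2918, v₂ = 7.6485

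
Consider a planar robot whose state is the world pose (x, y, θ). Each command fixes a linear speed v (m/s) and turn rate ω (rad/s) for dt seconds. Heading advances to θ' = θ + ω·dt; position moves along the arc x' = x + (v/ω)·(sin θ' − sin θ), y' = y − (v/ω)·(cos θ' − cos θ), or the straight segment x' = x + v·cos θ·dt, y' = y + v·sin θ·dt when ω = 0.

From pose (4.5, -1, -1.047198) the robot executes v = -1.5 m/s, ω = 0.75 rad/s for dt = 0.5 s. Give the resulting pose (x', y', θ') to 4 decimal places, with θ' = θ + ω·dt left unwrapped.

θ' = -1.0472 + 0.75·0.5 = -0.6722
R = v/ω = -1.5/0.75 = -2.0000
x' = 4.5 + -2.0000·(sin -0.6722 − sin -1.0472) = 4.0134
y' = -1 − -2.0000·(cos -0.6722 − cos -1.0472) = -0.4351

(4.0134, -0.4351, -0.6722)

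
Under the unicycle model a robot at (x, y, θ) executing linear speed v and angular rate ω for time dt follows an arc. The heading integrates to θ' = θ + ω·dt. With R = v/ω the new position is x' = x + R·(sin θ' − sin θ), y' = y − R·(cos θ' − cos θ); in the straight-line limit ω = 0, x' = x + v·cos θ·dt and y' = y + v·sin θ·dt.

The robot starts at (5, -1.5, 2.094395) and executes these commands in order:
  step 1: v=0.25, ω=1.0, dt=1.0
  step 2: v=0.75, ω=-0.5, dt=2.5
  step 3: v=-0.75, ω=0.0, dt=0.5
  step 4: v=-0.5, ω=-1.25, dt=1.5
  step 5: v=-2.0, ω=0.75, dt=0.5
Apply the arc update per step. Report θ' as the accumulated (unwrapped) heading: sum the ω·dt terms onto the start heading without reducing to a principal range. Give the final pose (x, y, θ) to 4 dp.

(2.1439, -1.3065, 0.3444)

step 1: θ'=3.0944 (R=0.2500) → pose (4.7953, -1.3753, 3.0944)
step 2: θ'=1.8444 (R=-1.5000) → pose (3.4219, -0.2822, 1.8444)
step 3: θ'=1.8444 (straight) → pose (3.5232, -0.6433, 1.8444)
step 4: θ'=-0.0306 (R=0.4000) → pose (3.1258, -1.1512, -0.0306)
step 5: θ'=0.3444 (R=-2.6667) → pose (2.1439, -1.3065, 0.3444)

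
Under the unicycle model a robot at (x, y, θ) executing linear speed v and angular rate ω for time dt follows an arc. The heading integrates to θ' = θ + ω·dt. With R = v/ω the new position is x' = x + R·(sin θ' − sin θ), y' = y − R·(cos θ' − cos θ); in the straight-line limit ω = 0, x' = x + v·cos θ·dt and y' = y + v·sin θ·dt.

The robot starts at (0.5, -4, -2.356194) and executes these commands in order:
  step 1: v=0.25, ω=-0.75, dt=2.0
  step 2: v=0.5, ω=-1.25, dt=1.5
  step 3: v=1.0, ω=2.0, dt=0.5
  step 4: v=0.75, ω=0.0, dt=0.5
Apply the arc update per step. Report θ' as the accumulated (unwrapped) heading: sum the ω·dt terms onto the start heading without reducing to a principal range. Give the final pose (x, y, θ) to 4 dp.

(0.3430, -2.5821, -4.7312)

step 1: θ'=-3.8562 (R=-0.3333) → pose (0.0459, -4.0161, -3.8562)
step 2: θ'=-5.7312 (R=-0.4000) → pose (0.0982, -3.3733, -5.7312)
step 3: θ'=-4.7312 (R=0.5000) → pose (0.3360, -2.9570, -4.7312)
step 4: θ'=-4.7312 (straight) → pose (0.3430, -2.5821, -4.7312)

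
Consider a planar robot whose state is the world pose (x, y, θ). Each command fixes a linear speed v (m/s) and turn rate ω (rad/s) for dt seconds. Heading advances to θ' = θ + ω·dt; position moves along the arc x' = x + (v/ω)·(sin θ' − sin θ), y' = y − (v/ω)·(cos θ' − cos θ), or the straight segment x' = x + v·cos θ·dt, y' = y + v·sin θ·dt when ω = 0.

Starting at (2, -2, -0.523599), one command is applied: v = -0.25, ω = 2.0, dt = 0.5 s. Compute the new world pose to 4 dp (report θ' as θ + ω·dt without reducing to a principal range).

θ' = -0.5236 + 2.0·0.5 = 0.4764
R = v/ω = -0.25/2.0 = -0.1250
x' = 2 + -0.1250·(sin 0.4764 − sin -0.5236) = 1.8802
y' = -2 − -0.1250·(cos 0.4764 − cos -0.5236) = -1.9972

(1.8802, -1.9972, 0.4764)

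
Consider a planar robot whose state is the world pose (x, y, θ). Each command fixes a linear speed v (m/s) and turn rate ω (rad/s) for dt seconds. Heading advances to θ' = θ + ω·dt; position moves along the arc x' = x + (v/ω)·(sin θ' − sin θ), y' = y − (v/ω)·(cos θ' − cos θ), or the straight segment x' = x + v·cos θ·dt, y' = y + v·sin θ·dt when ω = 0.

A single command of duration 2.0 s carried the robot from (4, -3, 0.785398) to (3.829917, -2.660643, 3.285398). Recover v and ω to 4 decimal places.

Δθ = 3.285398 − 0.785398 = 2.500000
ω = Δθ/dt = 2.500000/2.0 = 1.2500
R = −Δy/(cos θ' − cos θ) = 0.2000
v = R·ω = 0.2000·1.2500 = 0.2500

v = 0.2500, ω = 1.2500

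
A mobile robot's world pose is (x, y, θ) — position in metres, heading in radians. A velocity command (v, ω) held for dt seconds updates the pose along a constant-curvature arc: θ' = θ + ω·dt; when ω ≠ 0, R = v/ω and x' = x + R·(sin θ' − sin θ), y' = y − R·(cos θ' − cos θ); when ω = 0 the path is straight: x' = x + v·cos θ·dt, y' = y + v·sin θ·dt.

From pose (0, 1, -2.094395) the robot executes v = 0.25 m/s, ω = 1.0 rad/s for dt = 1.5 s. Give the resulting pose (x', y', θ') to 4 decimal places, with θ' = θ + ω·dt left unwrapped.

θ' = -2.0944 + 1.0·1.5 = -0.5944
R = v/ω = 0.25/1.0 = 0.2500
x' = 0 + 0.2500·(sin -0.5944 − sin -2.0944) = 0.0765
y' = 1 − 0.2500·(cos -0.5944 − cos -2.0944) = 0.6679

(0.0765, 0.6679, -0.5944)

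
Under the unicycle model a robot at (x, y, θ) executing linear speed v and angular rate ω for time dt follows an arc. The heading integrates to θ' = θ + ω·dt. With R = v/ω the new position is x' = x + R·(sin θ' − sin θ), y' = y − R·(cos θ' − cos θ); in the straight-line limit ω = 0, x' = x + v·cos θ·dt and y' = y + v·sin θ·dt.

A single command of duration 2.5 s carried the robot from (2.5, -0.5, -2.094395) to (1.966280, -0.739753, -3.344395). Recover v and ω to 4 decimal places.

v = 0.2500, ω = -0.5000

Δθ = -3.344395 − -2.094395 = -1.250000
ω = Δθ/dt = -1.250000/2.5 = -0.5000
R = Δx/(sin θ' − sin θ) = -0.5000
v = R·ω = -0.5000·-0.5000 = 0.2500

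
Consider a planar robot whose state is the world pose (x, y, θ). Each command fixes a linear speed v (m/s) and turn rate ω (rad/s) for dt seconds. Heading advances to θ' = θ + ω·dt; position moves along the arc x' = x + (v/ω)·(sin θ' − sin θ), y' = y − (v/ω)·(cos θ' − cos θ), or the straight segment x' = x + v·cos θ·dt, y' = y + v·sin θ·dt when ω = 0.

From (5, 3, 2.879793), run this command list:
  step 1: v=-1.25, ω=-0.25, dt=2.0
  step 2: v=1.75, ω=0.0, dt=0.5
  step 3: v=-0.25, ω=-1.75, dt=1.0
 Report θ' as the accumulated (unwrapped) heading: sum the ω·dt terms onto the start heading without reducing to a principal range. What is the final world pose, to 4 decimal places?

(6.5094, 2.1735, 0.6298)

step 1: θ'=2.3798 (R=5.0000) → pose (7.1570, 1.7883, 2.3798)
step 2: θ'=2.3798 (straight) → pose (6.5239, 2.3923, 2.3798)
step 3: θ'=0.6298 (R=0.1429) → pose (6.5094, 2.1735, 0.6298)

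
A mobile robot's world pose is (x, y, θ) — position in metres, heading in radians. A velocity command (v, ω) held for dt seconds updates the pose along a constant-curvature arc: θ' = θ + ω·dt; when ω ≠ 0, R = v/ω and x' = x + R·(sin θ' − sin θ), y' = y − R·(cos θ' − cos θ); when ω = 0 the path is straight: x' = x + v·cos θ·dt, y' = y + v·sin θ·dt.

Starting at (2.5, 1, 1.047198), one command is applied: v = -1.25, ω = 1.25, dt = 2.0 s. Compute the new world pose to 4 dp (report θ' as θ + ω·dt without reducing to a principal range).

θ' = 1.0472 + 1.25·2.0 = 3.5472
R = v/ω = -1.25/1.25 = -1.0000
x' = 2.5 + -1.0000·(sin 3.5472 − sin 1.0472) = 3.7606
y' = 1 − -1.0000·(cos 3.5472 − cos 1.0472) = -0.4189

(3.7606, -0.4189, 3.5472)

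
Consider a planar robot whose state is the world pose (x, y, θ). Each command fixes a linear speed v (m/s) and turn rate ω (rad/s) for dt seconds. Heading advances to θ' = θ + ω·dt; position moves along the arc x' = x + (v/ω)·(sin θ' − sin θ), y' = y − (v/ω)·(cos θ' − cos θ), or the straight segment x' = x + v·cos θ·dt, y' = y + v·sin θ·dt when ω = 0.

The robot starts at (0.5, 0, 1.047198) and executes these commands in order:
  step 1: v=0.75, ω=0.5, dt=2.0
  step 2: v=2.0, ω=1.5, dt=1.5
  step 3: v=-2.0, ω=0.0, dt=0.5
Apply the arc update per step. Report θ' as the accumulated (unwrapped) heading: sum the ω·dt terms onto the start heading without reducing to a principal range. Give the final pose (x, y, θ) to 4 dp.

step 1: θ'=2.0472 (R=1.5000) → pose (0.5339, 1.4379, 2.0472)
step 2: θ'=4.2972 (R=1.3333) → pose (-1.8710, 1.3642, 4.2972)
step 3: θ'=4.2972 (straight) → pose (-1.4676, 2.2793, 4.2972)

(-1.4676, 2.2793, 4.2972)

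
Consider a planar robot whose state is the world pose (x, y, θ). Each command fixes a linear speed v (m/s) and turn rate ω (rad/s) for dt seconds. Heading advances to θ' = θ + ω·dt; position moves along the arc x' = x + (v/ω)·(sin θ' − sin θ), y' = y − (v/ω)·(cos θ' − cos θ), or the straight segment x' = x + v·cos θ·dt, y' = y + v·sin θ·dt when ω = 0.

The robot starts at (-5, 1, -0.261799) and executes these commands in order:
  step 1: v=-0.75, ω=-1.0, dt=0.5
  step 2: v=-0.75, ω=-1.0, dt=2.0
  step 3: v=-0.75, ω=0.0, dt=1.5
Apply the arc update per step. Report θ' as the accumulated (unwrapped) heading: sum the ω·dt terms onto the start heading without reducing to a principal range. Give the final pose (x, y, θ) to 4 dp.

(-4.0391, 2.8381, -2.7618)

step 1: θ'=-0.7618 (R=0.7500) → pose (-5.3236, 1.1817, -0.7618)
step 2: θ'=-2.7618 (R=0.7500) → pose (-5.0839, 2.4210, -2.7618)
step 3: θ'=-2.7618 (straight) → pose (-4.0391, 2.8381, -2.7618)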